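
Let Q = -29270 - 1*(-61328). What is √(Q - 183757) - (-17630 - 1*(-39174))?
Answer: -21544 + I*√151699 ≈ -21544.0 + 389.49*I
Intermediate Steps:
Q = 32058 (Q = -29270 + 61328 = 32058)
√(Q - 183757) - (-17630 - 1*(-39174)) = √(32058 - 183757) - (-17630 - 1*(-39174)) = √(-151699) - (-17630 + 39174) = I*√151699 - 1*21544 = I*√151699 - 21544 = -21544 + I*√151699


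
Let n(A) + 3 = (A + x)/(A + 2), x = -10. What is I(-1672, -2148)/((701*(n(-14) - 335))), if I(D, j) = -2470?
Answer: 1235/117768 ≈ 0.010487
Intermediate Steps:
n(A) = -3 + (-10 + A)/(2 + A) (n(A) = -3 + (A - 10)/(A + 2) = -3 + (-10 + A)/(2 + A))
I(-1672, -2148)/((701*(n(-14) - 335))) = -2470*1/(701*(2*(-8 - 1*(-14))/(2 - 14) - 335)) = -2470*1/(701*(2*(-8 + 14)/(-12) - 335)) = -2470*1/(701*(2*(-1/12)*6 - 335)) = -2470*1/(701*(-1 - 335)) = -2470/(701*(-336)) = -2470/(-235536) = -2470*(-1/235536) = 1235/117768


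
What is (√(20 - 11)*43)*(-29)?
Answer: -3741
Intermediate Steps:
(√(20 - 11)*43)*(-29) = (√9*43)*(-29) = (3*43)*(-29) = 129*(-29) = -3741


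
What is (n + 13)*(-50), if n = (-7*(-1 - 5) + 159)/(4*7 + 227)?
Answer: -11720/17 ≈ -689.41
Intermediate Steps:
n = 67/85 (n = (-7*(-6) + 159)/(28 + 227) = (42 + 159)/255 = 201*(1/255) = 67/85 ≈ 0.78824)
(n + 13)*(-50) = (67/85 + 13)*(-50) = (1172/85)*(-50) = -11720/17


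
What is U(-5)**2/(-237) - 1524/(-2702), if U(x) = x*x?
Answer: -663781/320187 ≈ -2.0731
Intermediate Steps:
U(x) = x**2
U(-5)**2/(-237) - 1524/(-2702) = ((-5)**2)**2/(-237) - 1524/(-2702) = 25**2*(-1/237) - 1524*(-1/2702) = 625*(-1/237) + 762/1351 = -625/237 + 762/1351 = -663781/320187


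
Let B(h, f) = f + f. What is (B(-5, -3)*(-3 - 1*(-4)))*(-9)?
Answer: 54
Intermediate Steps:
B(h, f) = 2*f
(B(-5, -3)*(-3 - 1*(-4)))*(-9) = ((2*(-3))*(-3 - 1*(-4)))*(-9) = -6*(-3 + 4)*(-9) = -6*1*(-9) = -6*(-9) = 54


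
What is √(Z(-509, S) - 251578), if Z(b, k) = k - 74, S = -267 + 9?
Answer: 9*I*√3110 ≈ 501.91*I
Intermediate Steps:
S = -258
Z(b, k) = -74 + k
√(Z(-509, S) - 251578) = √((-74 - 258) - 251578) = √(-332 - 251578) = √(-251910) = 9*I*√3110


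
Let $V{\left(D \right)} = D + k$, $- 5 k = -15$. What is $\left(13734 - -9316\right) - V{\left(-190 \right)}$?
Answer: $23237$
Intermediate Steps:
$k = 3$ ($k = \left(- \frac{1}{5}\right) \left(-15\right) = 3$)
$V{\left(D \right)} = 3 + D$ ($V{\left(D \right)} = D + 3 = 3 + D$)
$\left(13734 - -9316\right) - V{\left(-190 \right)} = \left(13734 - -9316\right) - \left(3 - 190\right) = \left(13734 + 9316\right) - -187 = 23050 + 187 = 23237$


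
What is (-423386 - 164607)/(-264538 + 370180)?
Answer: -587993/105642 ≈ -5.5659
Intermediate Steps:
(-423386 - 164607)/(-264538 + 370180) = -587993/105642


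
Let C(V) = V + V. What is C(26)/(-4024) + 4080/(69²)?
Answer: 1347529/1596522 ≈ 0.84404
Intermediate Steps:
C(V) = 2*V
C(26)/(-4024) + 4080/(69²) = (2*26)/(-4024) + 4080/(69²) = 52*(-1/4024) + 4080/4761 = -13/1006 + 4080*(1/4761) = -13/1006 + 1360/1587 = 1347529/1596522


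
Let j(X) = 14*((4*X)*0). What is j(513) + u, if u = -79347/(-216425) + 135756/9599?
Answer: 30142644153/2077463575 ≈ 14.509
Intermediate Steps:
u = 30142644153/2077463575 (u = -79347*(-1/216425) + 135756*(1/9599) = 79347/216425 + 135756/9599 = 30142644153/2077463575 ≈ 14.509)
j(X) = 0 (j(X) = 14*0 = 0)
j(513) + u = 0 + 30142644153/2077463575 = 30142644153/2077463575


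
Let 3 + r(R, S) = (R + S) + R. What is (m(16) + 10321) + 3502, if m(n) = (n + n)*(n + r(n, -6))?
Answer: 15071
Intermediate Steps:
r(R, S) = -3 + S + 2*R (r(R, S) = -3 + ((R + S) + R) = -3 + (S + 2*R) = -3 + S + 2*R)
m(n) = 2*n*(-9 + 3*n) (m(n) = (n + n)*(n + (-3 - 6 + 2*n)) = (2*n)*(n + (-9 + 2*n)) = (2*n)*(-9 + 3*n) = 2*n*(-9 + 3*n))
(m(16) + 10321) + 3502 = (6*16*(-3 + 16) + 10321) + 3502 = (6*16*13 + 10321) + 3502 = (1248 + 10321) + 3502 = 11569 + 3502 = 15071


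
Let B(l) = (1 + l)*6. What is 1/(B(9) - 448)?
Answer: -1/388 ≈ -0.0025773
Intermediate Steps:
B(l) = 6 + 6*l
1/(B(9) - 448) = 1/((6 + 6*9) - 448) = 1/((6 + 54) - 448) = 1/(60 - 448) = 1/(-388) = -1/388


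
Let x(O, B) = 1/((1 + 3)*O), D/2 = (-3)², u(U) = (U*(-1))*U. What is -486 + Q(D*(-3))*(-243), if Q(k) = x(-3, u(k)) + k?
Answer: 50625/4 ≈ 12656.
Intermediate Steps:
u(U) = -U² (u(U) = (-U)*U = -U²)
D = 18 (D = 2*(-3)² = 2*9 = 18)
x(O, B) = 1/(4*O)
Q(k) = -1/12 + k (Q(k) = (¼)/(-3) + k = (¼)*(-⅓) + k = -1/12 + k)
-486 + Q(D*(-3))*(-243) = -486 + (-1/12 + 18*(-3))*(-243) = -486 + (-1/12 - 54)*(-243) = -486 - 649/12*(-243) = -486 + 52569/4 = 50625/4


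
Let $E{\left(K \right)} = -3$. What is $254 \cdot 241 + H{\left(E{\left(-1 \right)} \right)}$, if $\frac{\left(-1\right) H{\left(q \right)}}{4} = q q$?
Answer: $61178$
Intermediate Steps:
$H{\left(q \right)} = - 4 q^{2}$ ($H{\left(q \right)} = - 4 q q = - 4 q^{2}$)
$254 \cdot 241 + H{\left(E{\left(-1 \right)} \right)} = 254 \cdot 241 - 4 \left(-3\right)^{2} = 61214 - 36 = 61178$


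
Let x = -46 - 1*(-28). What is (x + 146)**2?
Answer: 16384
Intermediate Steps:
x = -18 (x = -46 + 28 = -18)
(x + 146)**2 = (-18 + 146)**2 = 128**2 = 16384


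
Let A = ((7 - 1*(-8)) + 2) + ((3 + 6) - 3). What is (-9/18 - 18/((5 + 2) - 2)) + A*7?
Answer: 1569/10 ≈ 156.90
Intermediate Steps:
A = 23 (A = ((7 + 8) + 2) + (9 - 3) = (15 + 2) + 6 = 17 + 6 = 23)
(-9/18 - 18/((5 + 2) - 2)) + A*7 = (-9/18 - 18/((5 + 2) - 2)) + 23*7 = (-9*1/18 - 18/(7 - 2)) + 161 = (-½ - 18/5) + 161 = -41/10 + 161 = 1569/10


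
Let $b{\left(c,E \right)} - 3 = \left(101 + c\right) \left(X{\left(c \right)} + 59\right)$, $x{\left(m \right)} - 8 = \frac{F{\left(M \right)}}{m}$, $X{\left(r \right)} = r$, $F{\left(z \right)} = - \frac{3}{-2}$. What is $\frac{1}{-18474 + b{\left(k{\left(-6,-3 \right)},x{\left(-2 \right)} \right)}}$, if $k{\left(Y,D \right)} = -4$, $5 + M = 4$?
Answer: $- \frac{1}{13136} \approx -7.6127 \cdot 10^{-5}$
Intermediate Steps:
$M = -1$ ($M = -5 + 4 = -1$)
$F{\left(z \right)} = \frac{3}{2}$ ($F{\left(z \right)} = \left(-3\right) \left(- \frac{1}{2}\right) = \frac{3}{2}$)
$x{\left(m \right)} = 8 + \frac{3}{2 m}$
$b{\left(c,E \right)} = 3 + \left(59 + c\right) \left(101 + c\right)$ ($b{\left(c,E \right)} = 3 + \left(101 + c\right) \left(c + 59\right) = 3 + \left(101 + c\right) \left(59 + c\right) = 3 + \left(59 + c\right) \left(101 + c\right)$)
$\frac{1}{-18474 + b{\left(k{\left(-6,-3 \right)},x{\left(-2 \right)} \right)}} = \frac{1}{-18474 + \left(5962 + \left(-4\right)^{2} + 160 \left(-4\right)\right)} = \frac{1}{-18474 + \left(5962 + 16 - 640\right)} = \frac{1}{-18474 + 5338} = \frac{1}{-13136} = - \frac{1}{13136}$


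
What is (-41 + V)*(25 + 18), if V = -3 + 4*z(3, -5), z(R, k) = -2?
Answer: -2236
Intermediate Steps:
V = -11 (V = -3 + 4*(-2) = -3 - 8 = -11)
(-41 + V)*(25 + 18) = (-41 - 11)*(25 + 18) = -52*43 = -2236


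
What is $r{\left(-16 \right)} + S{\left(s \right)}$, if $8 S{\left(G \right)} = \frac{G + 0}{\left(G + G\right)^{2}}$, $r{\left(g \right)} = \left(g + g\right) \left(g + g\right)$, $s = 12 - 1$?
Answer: $\frac{360449}{352} \approx 1024.0$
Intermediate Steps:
$s = 11$
$r{\left(g \right)} = 4 g^{2}$ ($r{\left(g \right)} = 2 g 2 g = 4 g^{2}$)
$S{\left(G \right)} = \frac{1}{32 G}$ ($S{\left(G \right)} = \frac{\left(G + 0\right) \frac{1}{\left(G + G\right)^{2}}}{8} = \frac{G \frac{1}{\left(2 G\right)^{2}}}{8} = \frac{G \frac{1}{4 G^{2}}}{8} = \frac{\frac{1}{4} \frac{1}{G}}{8} = \frac{1}{32 G}$)
$r{\left(-16 \right)} + S{\left(s \right)} = 4 \left(-16\right)^{2} + \frac{1}{32 \cdot 11} = 4 \cdot 256 + \frac{1}{32} \cdot \frac{1}{11} = 1024 + \frac{1}{352} = \frac{360449}{352}$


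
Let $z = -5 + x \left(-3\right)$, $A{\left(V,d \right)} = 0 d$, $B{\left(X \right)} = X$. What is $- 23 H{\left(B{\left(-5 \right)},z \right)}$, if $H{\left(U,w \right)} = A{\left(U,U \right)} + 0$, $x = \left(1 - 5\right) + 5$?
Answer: $0$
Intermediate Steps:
$A{\left(V,d \right)} = 0$
$x = 1$ ($x = -4 + 5 = 1$)
$z = -8$ ($z = -5 + 1 \left(-3\right) = -5 - 3 = -8$)
$H{\left(U,w \right)} = 0$ ($H{\left(U,w \right)} = 0 + 0 = 0$)
$- 23 H{\left(B{\left(-5 \right)},z \right)} = \left(-23\right) 0 = 0$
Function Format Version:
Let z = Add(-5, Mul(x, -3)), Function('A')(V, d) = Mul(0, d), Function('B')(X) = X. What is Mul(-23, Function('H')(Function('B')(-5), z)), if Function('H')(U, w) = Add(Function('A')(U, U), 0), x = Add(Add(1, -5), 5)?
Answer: 0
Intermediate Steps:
Function('A')(V, d) = 0
x = 1 (x = Add(-4, 5) = 1)
z = -8 (z = Add(-5, Mul(1, -3)) = Add(-5, -3) = -8)
Function('H')(U, w) = 0 (Function('H')(U, w) = Add(0, 0) = 0)
Mul(-23, Function('H')(Function('B')(-5), z)) = Mul(-23, 0) = 0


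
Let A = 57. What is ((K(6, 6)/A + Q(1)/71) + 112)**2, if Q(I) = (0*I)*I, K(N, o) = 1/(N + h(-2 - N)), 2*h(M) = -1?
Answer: 4931691076/393129 ≈ 12545.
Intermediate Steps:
h(M) = -1/2 (h(M) = (1/2)*(-1) = -1/2)
K(N, o) = 1/(-1/2 + N) (K(N, o) = 1/(N - 1/2) = 1/(-1/2 + N))
Q(I) = 0 (Q(I) = 0*I = 0)
((K(6, 6)/A + Q(1)/71) + 112)**2 = (((2/(-1 + 2*6))/57 + 0/71) + 112)**2 = (((2/(-1 + 12))*(1/57) + 0*(1/71)) + 112)**2 = (((2/11)*(1/57) + 0) + 112)**2 = ((2/627 + 0) + 112)**2 = (2/627 + 112)**2 = (70226/627)**2 = 4931691076/393129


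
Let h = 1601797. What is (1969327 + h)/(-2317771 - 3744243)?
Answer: -1785562/3031007 ≈ -0.58910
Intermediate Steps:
(1969327 + h)/(-2317771 - 3744243) = (1969327 + 1601797)/(-2317771 - 3744243) = 3571124/(-6062014) = 3571124*(-1/6062014) = -1785562/3031007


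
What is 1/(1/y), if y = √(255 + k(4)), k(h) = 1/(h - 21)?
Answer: √73678/17 ≈ 15.967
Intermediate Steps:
k(h) = 1/(-21 + h)
y = √73678/17 (y = √(255 + 1/(-21 + 4)) = √(255 + 1/(-17)) = √(255 - 1/17) = √(4334/17) = √73678/17 ≈ 15.967)
1/(1/y) = 1/(1/(√73678/17)) = 1/(√73678/4334) = √73678/17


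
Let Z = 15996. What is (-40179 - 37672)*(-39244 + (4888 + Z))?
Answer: 1429344360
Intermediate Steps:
(-40179 - 37672)*(-39244 + (4888 + Z)) = (-40179 - 37672)*(-39244 + (4888 + 15996)) = -77851*(-39244 + 20884) = -77851*(-18360) = 1429344360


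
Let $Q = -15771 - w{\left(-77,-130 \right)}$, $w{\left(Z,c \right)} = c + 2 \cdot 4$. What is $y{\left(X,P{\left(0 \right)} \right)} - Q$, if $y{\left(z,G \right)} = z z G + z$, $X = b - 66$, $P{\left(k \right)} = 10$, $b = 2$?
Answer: $56545$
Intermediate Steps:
$X = -64$ ($X = 2 - 66 = -64$)
$w{\left(Z,c \right)} = 8 + c$ ($w{\left(Z,c \right)} = c + 8 = 8 + c$)
$Q = -15649$ ($Q = -15771 - \left(8 - 130\right) = -15771 - -122 = -15771 + 122 = -15649$)
$y{\left(z,G \right)} = z + G z^{2}$ ($y{\left(z,G \right)} = z^{2} G + z = G z^{2} + z = z + G z^{2}$)
$y{\left(X,P{\left(0 \right)} \right)} - Q = - 64 \left(1 + 10 \left(-64\right)\right) - -15649 = - 64 \left(1 - 640\right) + 15649 = \left(-64\right) \left(-639\right) + 15649 = 40896 + 15649 = 56545$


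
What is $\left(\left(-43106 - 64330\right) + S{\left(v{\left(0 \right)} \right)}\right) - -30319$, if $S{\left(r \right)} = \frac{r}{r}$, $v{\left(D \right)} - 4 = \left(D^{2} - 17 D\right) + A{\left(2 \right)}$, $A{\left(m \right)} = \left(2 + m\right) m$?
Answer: $-77116$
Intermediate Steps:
$A{\left(m \right)} = m \left(2 + m\right)$
$v{\left(D \right)} = 12 + D^{2} - 17 D$ ($v{\left(D \right)} = 4 + \left(\left(D^{2} - 17 D\right) + 2 \left(2 + 2\right)\right) = 4 + \left(\left(D^{2} - 17 D\right) + 2 \cdot 4\right) = 4 + \left(\left(D^{2} - 17 D\right) + 8\right) = 4 + \left(8 + D^{2} - 17 D\right) = 12 + D^{2} - 17 D$)
$S{\left(r \right)} = 1$
$\left(\left(-43106 - 64330\right) + S{\left(v{\left(0 \right)} \right)}\right) - -30319 = \left(\left(-43106 - 64330\right) + 1\right) - -30319 = \left(-107436 + 1\right) + 30319 = -107435 + 30319 = -77116$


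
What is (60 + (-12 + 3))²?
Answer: 2601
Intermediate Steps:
(60 + (-12 + 3))² = (60 - 9)² = 51² = 2601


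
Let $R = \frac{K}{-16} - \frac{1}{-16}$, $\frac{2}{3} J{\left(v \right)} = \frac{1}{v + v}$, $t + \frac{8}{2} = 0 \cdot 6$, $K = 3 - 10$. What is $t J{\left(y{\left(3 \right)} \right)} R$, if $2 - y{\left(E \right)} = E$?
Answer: $\frac{3}{2} \approx 1.5$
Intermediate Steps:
$y{\left(E \right)} = 2 - E$
$K = -7$
$t = -4$ ($t = -4 + 0 \cdot 6 = -4 + 0 = -4$)
$J{\left(v \right)} = \frac{3}{4 v}$ ($J{\left(v \right)} = \frac{3}{2 \left(v + v\right)} = \frac{3}{2 \cdot 2 v} = \frac{3 \frac{1}{2 v}}{2} = \frac{3}{4 v}$)
$R = \frac{1}{2}$ ($R = - \frac{7}{-16} - \frac{1}{-16} = \left(-7\right) \left(- \frac{1}{16}\right) - - \frac{1}{16} = \frac{7}{16} + \frac{1}{16} = \frac{1}{2} \approx 0.5$)
$t J{\left(y{\left(3 \right)} \right)} R = - 4 \frac{3}{4 \left(2 - 3\right)} \frac{1}{2} = - 4 \frac{3}{4 \left(-1\right)} \frac{1}{2} = - 4 \cdot \frac{3}{4} \left(-1\right) \frac{1}{2} = \left(-4\right) \left(- \frac{3}{4}\right) \frac{1}{2} = 3 \cdot \frac{1}{2} = \frac{3}{2}$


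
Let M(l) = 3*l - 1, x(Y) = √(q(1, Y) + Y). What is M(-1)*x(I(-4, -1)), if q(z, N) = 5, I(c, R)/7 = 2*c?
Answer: -4*I*√51 ≈ -28.566*I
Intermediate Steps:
I(c, R) = 14*c (I(c, R) = 7*(2*c) = 14*c)
x(Y) = √(5 + Y)
M(l) = -1 + 3*l
M(-1)*x(I(-4, -1)) = (-1 + 3*(-1))*√(5 + 14*(-4)) = (-1 - 3)*√(5 - 56) = -4*I*√51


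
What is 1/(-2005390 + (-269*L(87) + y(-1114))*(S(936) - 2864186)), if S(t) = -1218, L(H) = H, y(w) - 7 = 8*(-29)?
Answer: 1/67701760322 ≈ 1.4771e-11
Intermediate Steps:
y(w) = -225 (y(w) = 7 + 8*(-29) = 7 - 232 = -225)
1/(-2005390 + (-269*L(87) + y(-1114))*(S(936) - 2864186)) = 1/(-2005390 + (-269*87 - 225)*(-1218 - 2864186)) = 1/(-2005390 + (-23403 - 225)*(-2865404)) = 1/(-2005390 - 23628*(-2865404)) = 1/(-2005390 + 67703765712) = 1/67701760322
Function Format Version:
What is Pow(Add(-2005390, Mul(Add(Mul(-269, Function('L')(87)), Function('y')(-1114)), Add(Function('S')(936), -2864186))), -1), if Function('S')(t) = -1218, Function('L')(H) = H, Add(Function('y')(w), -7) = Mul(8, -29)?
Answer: Rational(1, 67701760322) ≈ 1.4771e-11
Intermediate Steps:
Function('y')(w) = -225 (Function('y')(w) = Add(7, Mul(8, -29)) = Add(7, -232) = -225)
Pow(Add(-2005390, Mul(Add(Mul(-269, Function('L')(87)), Function('y')(-1114)), Add(Function('S')(936), -2864186))), -1) = Pow(Add(-2005390, Mul(Add(Mul(-269, 87), -225), Add(-1218, -2864186))), -1) = Pow(Add(-2005390, Mul(Add(-23403, -225), -2865404)), -1) = Pow(Add(-2005390, Mul(-23628, -2865404)), -1) = Pow(Add(-2005390, 67703765712), -1) = Pow(67701760322, -1) = Rational(1, 67701760322)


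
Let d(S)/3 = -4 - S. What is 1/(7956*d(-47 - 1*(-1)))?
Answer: 1/1002456 ≈ 9.9755e-7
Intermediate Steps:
d(S) = -12 - 3*S (d(S) = 3*(-4 - S) = -12 - 3*S)
1/(7956*d(-47 - 1*(-1))) = 1/(7956*(-12 - 3*(-47 - 1*(-1)))) = 1/(7956*(-12 - 3*(-47 + 1))) = 1/(7956*(-12 - 3*(-46))) = 1/(7956*(-12 + 138)) = (1/7956)/126 = (1/7956)*(1/126) = 1/1002456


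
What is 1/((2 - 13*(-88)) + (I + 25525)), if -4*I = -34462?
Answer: 2/70573 ≈ 2.8339e-5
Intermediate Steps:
I = 17231/2 (I = -¼*(-34462) = 17231/2 ≈ 8615.5)
1/((2 - 13*(-88)) + (I + 25525)) = 1/((2 - 13*(-88)) + (17231/2 + 25525)) = 1/((2 + 1144) + 68281/2) = 1/(1146 + 68281/2) = 1/(70573/2) = 2/70573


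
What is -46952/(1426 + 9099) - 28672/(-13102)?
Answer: -156696152/68949275 ≈ -2.2726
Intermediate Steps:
-46952/(1426 + 9099) - 28672/(-13102) = -46952/10525 - 28672*(-1/13102) = -46952*1/10525 + 14336/6551 = -46952/10525 + 14336/6551 = -156696152/68949275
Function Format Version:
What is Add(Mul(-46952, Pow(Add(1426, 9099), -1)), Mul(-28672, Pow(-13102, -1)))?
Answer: Rational(-156696152, 68949275) ≈ -2.2726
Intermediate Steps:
Add(Mul(-46952, Pow(Add(1426, 9099), -1)), Mul(-28672, Pow(-13102, -1))) = Add(Mul(-46952, Pow(10525, -1)), Mul(-28672, Rational(-1, 13102))) = Add(Mul(-46952, Rational(1, 10525)), Rational(14336, 6551)) = Add(Rational(-46952, 10525), Rational(14336, 6551)) = Rational(-156696152, 68949275)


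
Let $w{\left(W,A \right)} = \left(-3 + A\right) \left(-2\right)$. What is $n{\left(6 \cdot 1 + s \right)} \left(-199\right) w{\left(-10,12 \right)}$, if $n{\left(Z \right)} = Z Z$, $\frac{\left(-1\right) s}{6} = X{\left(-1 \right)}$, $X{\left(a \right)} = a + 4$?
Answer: $515808$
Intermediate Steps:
$X{\left(a \right)} = 4 + a$
$w{\left(W,A \right)} = 6 - 2 A$
$s = -18$ ($s = - 6 \left(4 - 1\right) = \left(-6\right) 3 = -18$)
$n{\left(Z \right)} = Z^{2}$
$n{\left(6 \cdot 1 + s \right)} \left(-199\right) w{\left(-10,12 \right)} = \left(6 \cdot 1 - 18\right)^{2} \left(-199\right) \left(6 - 24\right) = \left(6 - 18\right)^{2} \left(-199\right) \left(6 - 24\right) = \left(-12\right)^{2} \left(-199\right) \left(-18\right) = 144 \left(-199\right) \left(-18\right) = \left(-28656\right) \left(-18\right) = 515808$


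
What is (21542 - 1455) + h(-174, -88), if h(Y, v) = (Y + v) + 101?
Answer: 19926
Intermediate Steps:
h(Y, v) = 101 + Y + v
(21542 - 1455) + h(-174, -88) = (21542 - 1455) + (101 - 174 - 88) = 20087 - 161 = 19926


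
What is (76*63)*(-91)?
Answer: -435708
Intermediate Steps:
(76*63)*(-91) = 4788*(-91) = -435708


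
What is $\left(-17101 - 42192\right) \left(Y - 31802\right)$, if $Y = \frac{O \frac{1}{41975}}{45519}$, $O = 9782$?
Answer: $\frac{49353552048926788}{26173425} \approx 1.8856 \cdot 10^{9}$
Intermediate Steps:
$Y = \frac{134}{26173425}$ ($Y = \frac{9782 \cdot \frac{1}{41975}}{45519} = 9782 \cdot \frac{1}{41975} \cdot \frac{1}{45519} = \frac{134}{575} \cdot \frac{1}{45519} = \frac{134}{26173425} \approx 5.1197 \cdot 10^{-6}$)
$\left(-17101 - 42192\right) \left(Y - 31802\right) = \left(-17101 - 42192\right) \left(\frac{134}{26173425} - 31802\right) = \left(-59293\right) \left(- \frac{832367261716}{26173425}\right) = \frac{49353552048926788}{26173425}$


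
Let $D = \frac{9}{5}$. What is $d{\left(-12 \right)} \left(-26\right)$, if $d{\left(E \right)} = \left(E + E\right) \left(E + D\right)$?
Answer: $- \frac{31824}{5} \approx -6364.8$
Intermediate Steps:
$D = \frac{9}{5}$ ($D = 9 \cdot \frac{1}{5} = \frac{9}{5} \approx 1.8$)
$d{\left(E \right)} = 2 E \left(\frac{9}{5} + E\right)$ ($d{\left(E \right)} = \left(E + E\right) \left(E + \frac{9}{5}\right) = 2 E \left(\frac{9}{5} + E\right)$)
$d{\left(-12 \right)} \left(-26\right) = \frac{2}{5} \left(-12\right) \left(9 + 5 \left(-12\right)\right) \left(-26\right) = \frac{2}{5} \left(-12\right) \left(9 - 60\right) \left(-26\right) = \frac{2}{5} \left(-12\right) \left(-51\right) \left(-26\right) = \frac{1224}{5} \left(-26\right) = - \frac{31824}{5}$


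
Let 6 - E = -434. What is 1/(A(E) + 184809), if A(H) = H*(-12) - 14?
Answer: 1/179515 ≈ 5.5706e-6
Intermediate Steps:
E = 440 (E = 6 - 1*(-434) = 6 + 434 = 440)
A(H) = -14 - 12*H (A(H) = -12*H - 14 = -14 - 12*H)
1/(A(E) + 184809) = 1/((-14 - 12*440) + 184809) = 1/((-14 - 5280) + 184809) = 1/(-5294 + 184809) = 1/179515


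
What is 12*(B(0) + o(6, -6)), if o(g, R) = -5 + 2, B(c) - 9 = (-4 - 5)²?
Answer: 1044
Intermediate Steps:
B(c) = 90 (B(c) = 9 + (-4 - 5)² = 9 + (-9)² = 9 + 81 = 90)
o(g, R) = -3
12*(B(0) + o(6, -6)) = 12*(90 - 3) = 12*87 = 1044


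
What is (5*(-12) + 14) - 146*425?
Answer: -62096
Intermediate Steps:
(5*(-12) + 14) - 146*425 = (-60 + 14) - 62050 = -46 - 62050 = -62096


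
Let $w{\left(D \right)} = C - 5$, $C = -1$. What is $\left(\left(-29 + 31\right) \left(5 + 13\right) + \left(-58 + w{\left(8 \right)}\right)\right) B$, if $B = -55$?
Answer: $1540$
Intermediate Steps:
$w{\left(D \right)} = -6$ ($w{\left(D \right)} = -1 - 5 = -6$)
$\left(\left(-29 + 31\right) \left(5 + 13\right) + \left(-58 + w{\left(8 \right)}\right)\right) B = \left(\left(-29 + 31\right) \left(5 + 13\right) - 64\right) \left(-55\right) = \left(2 \cdot 18 - 64\right) \left(-55\right) = \left(36 - 64\right) \left(-55\right) = \left(-28\right) \left(-55\right) = 1540$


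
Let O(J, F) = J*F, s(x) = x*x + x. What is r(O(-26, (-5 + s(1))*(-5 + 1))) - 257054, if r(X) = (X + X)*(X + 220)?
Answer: -199646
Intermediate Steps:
s(x) = x + x² (s(x) = x² + x = x + x²)
O(J, F) = F*J
r(X) = 2*X*(220 + X) (r(X) = (2*X)*(220 + X) = 2*X*(220 + X))
r(O(-26, (-5 + s(1))*(-5 + 1))) - 257054 = 2*(((-5 + 1*(1 + 1))*(-5 + 1))*(-26))*(220 + ((-5 + 1*(1 + 1))*(-5 + 1))*(-26)) - 257054 = 2*(((-5 + 1*2)*(-4))*(-26))*(220 + ((-5 + 1*2)*(-4))*(-26)) - 257054 = 2*(((-5 + 2)*(-4))*(-26))*(220 + ((-5 + 2)*(-4))*(-26)) - 257054 = 2*(-3*(-4)*(-26))*(220 - 3*(-4)*(-26)) - 257054 = 2*(12*(-26))*(220 + 12*(-26)) - 257054 = 2*(-312)*(220 - 312) - 257054 = 2*(-312)*(-92) - 257054 = 57408 - 257054 = -199646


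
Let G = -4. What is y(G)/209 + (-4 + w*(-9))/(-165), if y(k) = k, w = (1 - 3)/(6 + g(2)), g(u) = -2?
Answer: -139/6270 ≈ -0.022169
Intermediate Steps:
w = -½ (w = (1 - 3)/(6 - 2) = -2/4 = -2*¼ = -½ ≈ -0.50000)
y(G)/209 + (-4 + w*(-9))/(-165) = -4/209 + (-4 - ½*(-9))/(-165) = -4*1/209 + (-4 + 9/2)*(-1/165) = -4/209 + (½)*(-1/165) = -4/209 - 1/330 = -139/6270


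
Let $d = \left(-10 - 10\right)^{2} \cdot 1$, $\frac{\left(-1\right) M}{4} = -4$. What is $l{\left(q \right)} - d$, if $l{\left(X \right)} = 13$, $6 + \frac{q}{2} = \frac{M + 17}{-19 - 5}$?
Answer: $-387$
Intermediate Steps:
$M = 16$ ($M = \left(-4\right) \left(-4\right) = 16$)
$q = - \frac{59}{4}$ ($q = -12 + 2 \frac{16 + 17}{-19 - 5} = -12 + 2 \frac{33}{-24} = -12 + 2 \cdot 33 \left(- \frac{1}{24}\right) = -12 + 2 \left(- \frac{11}{8}\right) = -12 - \frac{11}{4} = - \frac{59}{4} \approx -14.75$)
$d = 400$ ($d = \left(-20\right)^{2} \cdot 1 = 400 \cdot 1 = 400$)
$l{\left(q \right)} - d = 13 - 400 = -387$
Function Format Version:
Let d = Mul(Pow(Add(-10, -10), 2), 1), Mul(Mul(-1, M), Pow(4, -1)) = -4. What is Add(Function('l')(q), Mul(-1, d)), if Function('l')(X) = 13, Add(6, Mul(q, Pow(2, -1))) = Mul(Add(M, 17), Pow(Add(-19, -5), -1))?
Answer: -387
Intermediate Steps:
M = 16 (M = Mul(-4, -4) = 16)
q = Rational(-59, 4) (q = Add(-12, Mul(2, Mul(Add(16, 17), Pow(Add(-19, -5), -1)))) = Add(-12, Mul(2, Mul(33, Pow(-24, -1)))) = Add(-12, Mul(2, Mul(33, Rational(-1, 24)))) = Add(-12, Mul(2, Rational(-11, 8))) = Add(-12, Rational(-11, 4)) = Rational(-59, 4) ≈ -14.750)
d = 400 (d = Mul(Pow(-20, 2), 1) = Mul(400, 1) = 400)
Add(Function('l')(q), Mul(-1, d)) = Add(13, Mul(-1, 400)) = Add(13, -400) = -387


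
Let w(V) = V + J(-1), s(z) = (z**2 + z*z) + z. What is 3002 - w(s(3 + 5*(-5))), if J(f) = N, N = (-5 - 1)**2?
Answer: 2020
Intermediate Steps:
N = 36 (N = (-6)**2 = 36)
s(z) = z + 2*z**2 (s(z) = (z**2 + z**2) + z = 2*z**2 + z = z + 2*z**2)
J(f) = 36
w(V) = 36 + V (w(V) = V + 36 = 36 + V)
3002 - w(s(3 + 5*(-5))) = 3002 - (36 + (3 + 5*(-5))*(1 + 2*(3 + 5*(-5)))) = 3002 - (36 + (3 - 25)*(1 + 2*(3 - 25))) = 3002 - (36 - 22*(1 + 2*(-22))) = 3002 - (36 - 22*(1 - 44)) = 3002 - (36 - 22*(-43)) = 3002 - (36 + 946) = 3002 - 1*982 = 3002 - 982 = 2020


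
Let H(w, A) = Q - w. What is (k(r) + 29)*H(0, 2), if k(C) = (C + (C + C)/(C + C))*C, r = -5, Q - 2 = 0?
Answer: 98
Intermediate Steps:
Q = 2 (Q = 2 + 0 = 2)
k(C) = C*(1 + C) (k(C) = (C + (2*C)/((2*C)))*C = (C + (2*C)*(1/(2*C)))*C = (C + 1)*C = (1 + C)*C = C*(1 + C))
H(w, A) = 2 - w
(k(r) + 29)*H(0, 2) = (-5*(1 - 5) + 29)*(2 - 1*0) = (-5*(-4) + 29)*(2 + 0) = (20 + 29)*2 = 49*2 = 98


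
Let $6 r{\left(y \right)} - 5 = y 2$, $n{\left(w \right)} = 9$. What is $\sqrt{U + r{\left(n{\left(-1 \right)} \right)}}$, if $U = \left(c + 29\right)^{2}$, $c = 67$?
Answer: $\frac{\sqrt{331914}}{6} \approx 96.02$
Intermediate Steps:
$r{\left(y \right)} = \frac{5}{6} + \frac{y}{3}$ ($r{\left(y \right)} = \frac{5}{6} + \frac{y 2}{6} = \frac{5}{6} + \frac{2 y}{6} = \frac{5}{6} + \frac{y}{3}$)
$U = 9216$ ($U = \left(67 + 29\right)^{2} = 96^{2} = 9216$)
$\sqrt{U + r{\left(n{\left(-1 \right)} \right)}} = \sqrt{9216 + \left(\frac{5}{6} + \frac{1}{3} \cdot 9\right)} = \sqrt{9216 + \left(\frac{5}{6} + 3\right)} = \sqrt{9216 + \frac{23}{6}} = \sqrt{\frac{55319}{6}} = \frac{\sqrt{331914}}{6}$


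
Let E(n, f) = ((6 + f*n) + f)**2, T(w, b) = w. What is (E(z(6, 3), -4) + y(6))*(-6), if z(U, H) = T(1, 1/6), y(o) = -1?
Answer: -18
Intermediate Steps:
z(U, H) = 1
E(n, f) = (6 + f + f*n)**2
(E(z(6, 3), -4) + y(6))*(-6) = ((6 - 4 - 4*1)**2 - 1)*(-6) = ((6 - 4 - 4)**2 - 1)*(-6) = ((-2)**2 - 1)*(-6) = (4 - 1)*(-6) = 3*(-6) = -18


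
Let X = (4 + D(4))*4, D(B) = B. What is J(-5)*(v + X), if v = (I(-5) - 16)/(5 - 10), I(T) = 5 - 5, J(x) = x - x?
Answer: 0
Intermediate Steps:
J(x) = 0
I(T) = 0
X = 32 (X = (4 + 4)*4 = 8*4 = 32)
v = 16/5 (v = (0 - 16)/(5 - 10) = -16/(-5) = -16*(-⅕) = 16/5 ≈ 3.2000)
J(-5)*(v + X) = 0*(16/5 + 32) = 0*(176/5) = 0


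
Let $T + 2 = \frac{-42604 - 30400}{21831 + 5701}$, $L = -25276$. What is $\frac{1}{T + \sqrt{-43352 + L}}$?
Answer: $- \frac{220373011}{3252323872981} - \frac{94751378 i \sqrt{17157}}{3252323872981} \approx -6.7759 \cdot 10^{-5} - 0.003816 i$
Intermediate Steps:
$T = - \frac{32017}{6883}$ ($T = -2 + \frac{-42604 - 30400}{21831 + 5701} = -2 - \frac{73004}{27532} = -2 - \frac{18251}{6883} = - \frac{32017}{6883} \approx -4.6516$)
$\frac{1}{T + \sqrt{-43352 + L}} = \frac{1}{- \frac{32017}{6883} + \sqrt{-43352 - 25276}} = \frac{1}{- \frac{32017}{6883} + \sqrt{-68628}} = \frac{1}{- \frac{32017}{6883} + 2 i \sqrt{17157}}$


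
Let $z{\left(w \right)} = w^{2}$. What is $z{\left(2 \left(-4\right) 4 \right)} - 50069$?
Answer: $-49045$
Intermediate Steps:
$z{\left(2 \left(-4\right) 4 \right)} - 50069 = \left(2 \left(-4\right) 4\right)^{2} - 50069 = \left(\left(-8\right) 4\right)^{2} - 50069 = \left(-32\right)^{2} - 50069 = 1024 - 50069 = -49045$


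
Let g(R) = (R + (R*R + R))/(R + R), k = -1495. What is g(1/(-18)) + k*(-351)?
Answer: 18890855/36 ≈ 5.2475e+5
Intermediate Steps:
g(R) = (R² + 2*R)/(2*R) (g(R) = (R + (R² + R))/((2*R)) = (R + (R + R²))*(1/(2*R)) = (R² + 2*R)*(1/(2*R)) = (R² + 2*R)/(2*R))
g(1/(-18)) + k*(-351) = (1 + (½)/(-18)) - 1495*(-351) = (1 + (½)*(-1/18)) + 524745 = (1 - 1/36) + 524745 = 35/36 + 524745 = 18890855/36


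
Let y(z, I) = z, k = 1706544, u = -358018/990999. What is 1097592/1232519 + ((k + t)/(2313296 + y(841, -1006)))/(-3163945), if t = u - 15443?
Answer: 7964014244344057880491481/8943032946903509763253665 ≈ 0.89053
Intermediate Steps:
u = -358018/990999 (u = -358018*1/990999 = -358018/990999 ≈ -0.36127)
t = -15304355575/990999 (t = -358018/990999 - 15443 = -15304355575/990999 ≈ -15443.)
1097592/1232519 + ((k + t)/(2313296 + y(841, -1006)))/(-3163945) = 1097592/1232519 + ((1706544 - 15304355575/990999)/(2313296 + 841))/(-3163945) = 1097592*(1/1232519) + ((1675879041881/990999)/2314137)*(-1/3163945) = 1097592/1232519 + ((1675879041881/990999)*(1/2314137))*(-1/3163945) = 1097592/1232519 + (1675879041881/2293307452863)*(-1/3163945) = 1097592/1232519 - 1675879041881/7255898648948624535 = 7964014244344057880491481/8943032946903509763253665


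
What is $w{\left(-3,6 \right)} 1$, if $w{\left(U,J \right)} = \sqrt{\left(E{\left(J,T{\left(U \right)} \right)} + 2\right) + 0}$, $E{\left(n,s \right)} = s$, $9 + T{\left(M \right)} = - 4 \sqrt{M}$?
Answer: $\sqrt{-7 - 4 i \sqrt{3}} \approx 1.1935 - 2.9025 i$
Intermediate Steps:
$T{\left(M \right)} = -9 - 4 \sqrt{M}$
$w{\left(U,J \right)} = \sqrt{-7 - 4 \sqrt{U}}$ ($w{\left(U,J \right)} = \sqrt{\left(\left(-9 - 4 \sqrt{U}\right) + 2\right) + 0} = \sqrt{\left(-7 - 4 \sqrt{U}\right) + 0} = \sqrt{-7 - 4 \sqrt{U}}$)
$w{\left(-3,6 \right)} 1 = \sqrt{-7 - 4 \sqrt{-3}} \cdot 1 = \sqrt{-7 - 4 i \sqrt{3}} \cdot 1 = \sqrt{-7 - 4 i \sqrt{3}}$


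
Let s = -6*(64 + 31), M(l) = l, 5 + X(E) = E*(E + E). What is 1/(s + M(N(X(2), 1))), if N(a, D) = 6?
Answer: -1/564 ≈ -0.0017731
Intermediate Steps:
X(E) = -5 + 2*E² (X(E) = -5 + E*(E + E) = -5 + E*(2*E) = -5 + 2*E²)
s = -570 (s = -6*95 = -570)
1/(s + M(N(X(2), 1))) = 1/(-570 + 6) = 1/(-564) = -1/564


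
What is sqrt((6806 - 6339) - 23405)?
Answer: I*sqrt(22938) ≈ 151.45*I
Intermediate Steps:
sqrt((6806 - 6339) - 23405) = sqrt(467 - 23405) = sqrt(-22938) = I*sqrt(22938)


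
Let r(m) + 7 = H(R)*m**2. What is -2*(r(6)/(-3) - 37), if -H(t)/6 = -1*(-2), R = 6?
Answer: -656/3 ≈ -218.67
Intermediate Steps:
H(t) = -12 (H(t) = -(-6)*(-2) = -6*2 = -12)
r(m) = -7 - 12*m**2
-2*(r(6)/(-3) - 37) = -2*((-7 - 12*6**2)/(-3) - 37) = -2*((-7 - 12*36)*(-1/3) - 37) = -2*((-7 - 432)*(-1/3) - 37) = -2*(-439*(-1/3) - 37) = -2*(439/3 - 37) = -2*328/3 = -656/3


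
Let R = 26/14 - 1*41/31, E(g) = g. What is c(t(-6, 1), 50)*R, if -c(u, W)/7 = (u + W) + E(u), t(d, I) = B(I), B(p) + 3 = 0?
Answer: -5104/31 ≈ -164.65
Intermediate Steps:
B(p) = -3 (B(p) = -3 + 0 = -3)
t(d, I) = -3
R = 116/217 (R = 26*(1/14) - 41*1/31 = 13/7 - 41/31 = 116/217 ≈ 0.53456)
c(u, W) = -14*u - 7*W (c(u, W) = -7*((u + W) + u) = -7*((W + u) + u) = -7*(W + 2*u) = -14*u - 7*W)
c(t(-6, 1), 50)*R = (-14*(-3) - 7*50)*(116/217) = (42 - 350)*(116/217) = -308*116/217 = -5104/31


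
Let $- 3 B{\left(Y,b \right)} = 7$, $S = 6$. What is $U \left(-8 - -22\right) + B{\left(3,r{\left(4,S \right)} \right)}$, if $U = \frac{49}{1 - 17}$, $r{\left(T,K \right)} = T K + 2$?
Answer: $- \frac{1085}{24} \approx -45.208$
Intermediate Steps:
$r{\left(T,K \right)} = 2 + K T$ ($r{\left(T,K \right)} = K T + 2 = 2 + K T$)
$B{\left(Y,b \right)} = - \frac{7}{3}$ ($B{\left(Y,b \right)} = \left(- \frac{1}{3}\right) 7 = - \frac{7}{3}$)
$U = - \frac{49}{16}$ ($U = \frac{49}{-16} = 49 \left(- \frac{1}{16}\right) = - \frac{49}{16} \approx -3.0625$)
$U \left(-8 - -22\right) + B{\left(3,r{\left(4,S \right)} \right)} = - \frac{49 \left(-8 - -22\right)}{16} - \frac{7}{3} = - \frac{49 \left(-8 + 22\right)}{16} - \frac{7}{3} = \left(- \frac{49}{16}\right) 14 - \frac{7}{3} = - \frac{343}{8} - \frac{7}{3} = - \frac{1085}{24}$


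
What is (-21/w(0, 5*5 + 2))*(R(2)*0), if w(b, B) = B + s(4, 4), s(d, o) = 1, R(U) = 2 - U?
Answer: 0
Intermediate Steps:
w(b, B) = 1 + B (w(b, B) = B + 1 = 1 + B)
(-21/w(0, 5*5 + 2))*(R(2)*0) = (-21/(1 + (5*5 + 2)))*((2 - 1*2)*0) = (-21/(1 + (25 + 2)))*((2 - 2)*0) = (-21/(1 + 27))*(0*0) = (-21/28)*0 = ((1/28)*(-21))*0 = -3/4*0 = 0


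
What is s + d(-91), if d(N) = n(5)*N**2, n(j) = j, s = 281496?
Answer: 322901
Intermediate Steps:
d(N) = 5*N**2
s + d(-91) = 281496 + 5*(-91)**2 = 281496 + 5*8281 = 281496 + 41405 = 322901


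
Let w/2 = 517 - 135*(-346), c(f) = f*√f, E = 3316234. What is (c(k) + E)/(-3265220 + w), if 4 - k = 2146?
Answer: -1658117/1585383 + 1071*I*√238/528461 ≈ -1.0459 + 0.031265*I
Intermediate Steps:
k = -2142 (k = 4 - 1*2146 = 4 - 2146 = -2142)
c(f) = f^(3/2)
w = 94454 (w = 2*(517 - 135*(-346)) = 2*(517 + 46710) = 2*47227 = 94454)
(c(k) + E)/(-3265220 + w) = ((-2142)^(3/2) + 3316234)/(-3265220 + 94454) = (-6426*I*√238 + 3316234)/(-3170766) = (3316234 - 6426*I*√238)*(-1/3170766) = -1658117/1585383 + 1071*I*√238/528461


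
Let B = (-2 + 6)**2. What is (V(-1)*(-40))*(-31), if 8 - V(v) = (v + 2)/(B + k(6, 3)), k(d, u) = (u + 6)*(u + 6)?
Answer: 961000/97 ≈ 9907.2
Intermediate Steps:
B = 16 (B = 4**2 = 16)
k(d, u) = (6 + u)**2 (k(d, u) = (6 + u)*(6 + u) = (6 + u)**2)
V(v) = 774/97 - v/97 (V(v) = 8 - (v + 2)/(16 + (6 + 3)**2) = 8 - (2 + v)/(16 + 9**2) = 8 - (2 + v)/(16 + 81) = 8 - (2 + v)/97 = 8 - (2/97 + v/97) = 8 + (-2/97 - v/97) = 774/97 - v/97)
(V(-1)*(-40))*(-31) = ((774/97 - 1/97*(-1))*(-40))*(-31) = ((774/97 + 1/97)*(-40))*(-31) = ((775/97)*(-40))*(-31) = -31000/97*(-31) = 961000/97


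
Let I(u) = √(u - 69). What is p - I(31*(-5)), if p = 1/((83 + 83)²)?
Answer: 1/27556 - 4*I*√14 ≈ 3.629e-5 - 14.967*I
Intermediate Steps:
p = 1/27556 (p = 1/(166²) = 1/27556 ≈ 3.6290e-5)
I(u) = √(-69 + u)
p - I(31*(-5)) = 1/27556 - √(-69 + 31*(-5)) = 1/27556 - √(-69 - 155) = 1/27556 - √(-224) = 1/27556 - 4*I*√14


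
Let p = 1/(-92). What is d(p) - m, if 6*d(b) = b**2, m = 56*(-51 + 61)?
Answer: -28439039/50784 ≈ -560.00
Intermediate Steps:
p = -1/92 ≈ -0.010870
m = 560 (m = 56*10 = 560)
d(b) = b**2/6
d(p) - m = (-1/92)**2/6 - 1*560 = (1/6)*(1/8464) - 560 = 1/50784 - 560 = -28439039/50784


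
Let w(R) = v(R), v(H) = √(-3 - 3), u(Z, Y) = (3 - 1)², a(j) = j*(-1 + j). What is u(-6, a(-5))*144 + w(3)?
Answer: 576 + I*√6 ≈ 576.0 + 2.4495*I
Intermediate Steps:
u(Z, Y) = 4 (u(Z, Y) = 2² = 4)
v(H) = I*√6 (v(H) = √(-6) = I*√6)
w(R) = I*√6
u(-6, a(-5))*144 + w(3) = 4*144 + I*√6 = 576 + I*√6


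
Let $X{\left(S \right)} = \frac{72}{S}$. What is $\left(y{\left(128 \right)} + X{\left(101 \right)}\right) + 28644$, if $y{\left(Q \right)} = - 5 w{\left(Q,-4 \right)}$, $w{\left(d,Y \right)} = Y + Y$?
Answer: $\frac{2897156}{101} \approx 28685.0$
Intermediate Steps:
$w{\left(d,Y \right)} = 2 Y$
$y{\left(Q \right)} = 40$ ($y{\left(Q \right)} = - 5 \cdot 2 \left(-4\right) = \left(-5\right) \left(-8\right) = 40$)
$\left(y{\left(128 \right)} + X{\left(101 \right)}\right) + 28644 = \left(40 + \frac{72}{101}\right) + 28644 = \frac{4112}{101} + 28644 = \frac{2897156}{101}$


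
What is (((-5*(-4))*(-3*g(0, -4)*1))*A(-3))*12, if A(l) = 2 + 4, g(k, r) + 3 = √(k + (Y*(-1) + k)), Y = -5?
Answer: 12960 - 4320*√5 ≈ 3300.2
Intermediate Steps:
g(k, r) = -3 + √(5 + 2*k) (g(k, r) = -3 + √(k + (-5*(-1) + k)) = -3 + √(k + (5 + k)) = -3 + √(5 + 2*k))
A(l) = 6
(((-5*(-4))*(-3*g(0, -4)*1))*A(-3))*12 = (((-5*(-4))*(-3*(-3 + √(5 + 2*0))*1))*6)*12 = ((20*(-3*(-3 + √(5 + 0))*1))*6)*12 = ((20*(-3*(-3 + √5)*1))*6)*12 = ((20*((9 - 3*√5)*1))*6)*12 = ((20*(9 - 3*√5))*6)*12 = ((180 - 60*√5)*6)*12 = (1080 - 360*√5)*12 = 12960 - 4320*√5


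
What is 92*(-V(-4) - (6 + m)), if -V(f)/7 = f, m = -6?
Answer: -2576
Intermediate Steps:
V(f) = -7*f
92*(-V(-4) - (6 + m)) = 92*(-(-7)*(-4) - (6 - 6)) = 92*(-1*28 - 1*0) = 92*(-28 + 0) = 92*(-28) = -2576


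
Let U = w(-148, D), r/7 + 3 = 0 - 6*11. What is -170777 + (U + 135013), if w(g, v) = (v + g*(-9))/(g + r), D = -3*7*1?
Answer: -22568395/631 ≈ -35766.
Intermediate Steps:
r = -483 (r = -21 + 7*(0 - 6*11) = -21 + 7*(0 - 66) = -21 + 7*(-66) = -21 - 462 = -483)
D = -21 (D = -21*1 = -21)
w(g, v) = (v - 9*g)/(-483 + g) (w(g, v) = (v + g*(-9))/(g - 483) = (v - 9*g)/(-483 + g))
U = -1311/631 (U = (-21 - 9*(-148))/(-483 - 148) = (-21 + 1332)/(-631) = -1/631*1311 = -1311/631 ≈ -2.0777)
-170777 + (U + 135013) = -170777 + (-1311/631 + 135013) = -170777 + 85191892/631 = -22568395/631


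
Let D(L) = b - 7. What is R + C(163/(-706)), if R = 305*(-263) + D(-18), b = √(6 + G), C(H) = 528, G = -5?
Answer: -79693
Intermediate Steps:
b = 1 (b = √(6 - 5) = √1 = 1)
D(L) = -6 (D(L) = 1 - 7 = -6)
R = -80221 (R = 305*(-263) - 6 = -80215 - 6 = -80221)
R + C(163/(-706)) = -80221 + 528 = -79693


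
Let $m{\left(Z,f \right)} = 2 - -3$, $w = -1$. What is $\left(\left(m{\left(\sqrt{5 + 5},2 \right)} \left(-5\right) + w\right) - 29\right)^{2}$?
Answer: $3025$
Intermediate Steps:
$m{\left(Z,f \right)} = 5$ ($m{\left(Z,f \right)} = 2 + 3 = 5$)
$\left(\left(m{\left(\sqrt{5 + 5},2 \right)} \left(-5\right) + w\right) - 29\right)^{2} = \left(\left(5 \left(-5\right) - 1\right) - 29\right)^{2} = \left(\left(-25 - 1\right) - 29\right)^{2} = \left(-26 - 29\right)^{2} = \left(-55\right)^{2} = 3025$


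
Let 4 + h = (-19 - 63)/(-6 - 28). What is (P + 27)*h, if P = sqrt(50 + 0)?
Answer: -729/17 - 135*sqrt(2)/17 ≈ -54.113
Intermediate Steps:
P = 5*sqrt(2) (P = sqrt(50) = 5*sqrt(2) ≈ 7.0711)
h = -27/17 (h = -4 + (-19 - 63)/(-6 - 28) = -4 - 82/(-34) = -4 - 82*(-1/34) = -4 + 41/17 = -27/17 ≈ -1.5882)
(P + 27)*h = (5*sqrt(2) + 27)*(-27/17) = (27 + 5*sqrt(2))*(-27/17) = -729/17 - 135*sqrt(2)/17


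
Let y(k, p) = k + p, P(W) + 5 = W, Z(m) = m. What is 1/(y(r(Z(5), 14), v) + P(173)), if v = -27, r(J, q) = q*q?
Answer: 1/337 ≈ 0.0029674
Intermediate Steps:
r(J, q) = q²
P(W) = -5 + W
1/(y(r(Z(5), 14), v) + P(173)) = 1/((14² - 27) + (-5 + 173)) = 1/((196 - 27) + 168) = 1/(169 + 168) = 1/337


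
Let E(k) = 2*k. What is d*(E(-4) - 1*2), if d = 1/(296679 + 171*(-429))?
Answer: -1/22332 ≈ -4.4779e-5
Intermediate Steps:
d = 1/223320 (d = 1/(296679 - 73359) = 1/223320 ≈ 4.4779e-6)
d*(E(-4) - 1*2) = (2*(-4) - 1*2)/223320 = (-8 - 2)/223320 = (1/223320)*(-10) = -1/22332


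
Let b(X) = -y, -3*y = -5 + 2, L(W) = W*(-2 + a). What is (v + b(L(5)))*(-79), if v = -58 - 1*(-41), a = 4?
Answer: 1422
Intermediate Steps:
L(W) = 2*W (L(W) = W*(-2 + 4) = W*2 = 2*W)
y = 1 (y = -(-5 + 2)/3 = -⅓*(-3) = 1)
v = -17 (v = -58 + 41 = -17)
b(X) = -1 (b(X) = -1*1 = -1)
(v + b(L(5)))*(-79) = (-17 - 1)*(-79) = -18*(-79) = 1422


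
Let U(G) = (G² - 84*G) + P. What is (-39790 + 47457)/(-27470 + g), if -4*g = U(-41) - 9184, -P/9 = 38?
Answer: -2788/9589 ≈ -0.29075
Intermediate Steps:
P = -342 (P = -9*38 = -342)
U(G) = -342 + G² - 84*G (U(G) = (G² - 84*G) - 342 = -342 + G² - 84*G)
g = 4401/4 (g = -((-342 + (-41)² - 84*(-41)) - 9184)/4 = -((-342 + 1681 + 3444) - 9184)/4 = -(4783 - 9184)/4 = -¼*(-4401) = 4401/4 ≈ 1100.3)
(-39790 + 47457)/(-27470 + g) = (-39790 + 47457)/(-27470 + 4401/4) = 7667/(-105479/4) = 7667*(-4/105479) = -2788/9589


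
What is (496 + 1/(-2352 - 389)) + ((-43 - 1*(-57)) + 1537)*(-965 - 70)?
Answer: -4398726650/2741 ≈ -1.6048e+6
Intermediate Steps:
(496 + 1/(-2352 - 389)) + ((-43 - 1*(-57)) + 1537)*(-965 - 70) = (496 + 1/(-2741)) + ((-43 + 57) + 1537)*(-1035) = (496 - 1/2741) + (14 + 1537)*(-1035) = 1359535/2741 + 1551*(-1035) = 1359535/2741 - 1605285 = -4398726650/2741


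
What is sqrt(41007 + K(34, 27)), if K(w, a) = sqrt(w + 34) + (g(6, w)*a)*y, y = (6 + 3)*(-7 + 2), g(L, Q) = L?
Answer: sqrt(33717 + 2*sqrt(17)) ≈ 183.64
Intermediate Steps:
y = -45 (y = 9*(-5) = -45)
K(w, a) = sqrt(34 + w) - 270*a (K(w, a) = sqrt(w + 34) + (6*a)*(-45) = sqrt(34 + w) - 270*a)
sqrt(41007 + K(34, 27)) = sqrt(41007 + (sqrt(34 + 34) - 270*27)) = sqrt(41007 + (sqrt(68) - 7290)) = sqrt(41007 + (2*sqrt(17) - 7290)) = sqrt(41007 + (-7290 + 2*sqrt(17))) = sqrt(33717 + 2*sqrt(17))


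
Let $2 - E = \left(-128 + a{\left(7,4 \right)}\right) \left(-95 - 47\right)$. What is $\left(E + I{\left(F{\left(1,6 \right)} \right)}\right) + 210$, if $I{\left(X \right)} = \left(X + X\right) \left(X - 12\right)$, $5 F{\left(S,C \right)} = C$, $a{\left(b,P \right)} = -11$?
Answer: $- \frac{488798}{25} \approx -19552.0$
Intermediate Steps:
$F{\left(S,C \right)} = \frac{C}{5}$
$I{\left(X \right)} = 2 X \left(-12 + X\right)$
$E = -19736$ ($E = 2 - \left(-128 - 11\right) \left(-95 - 47\right) = 2 - \left(-139\right) \left(-142\right) = 2 - 19738 = -19736$)
$\left(E + I{\left(F{\left(1,6 \right)} \right)}\right) + 210 = \left(-19736 + 2 \cdot \frac{1}{5} \cdot 6 \left(-12 + \frac{1}{5} \cdot 6\right)\right) + 210 = \left(-19736 + 2 \cdot \frac{6}{5} \left(-12 + \frac{6}{5}\right)\right) + 210 = \left(-19736 + 2 \cdot \frac{6}{5} \left(- \frac{54}{5}\right)\right) + 210 = \left(-19736 - \frac{648}{25}\right) + 210 = - \frac{494048}{25} + 210 = - \frac{488798}{25}$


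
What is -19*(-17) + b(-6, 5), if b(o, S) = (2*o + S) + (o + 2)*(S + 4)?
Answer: 280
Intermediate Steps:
b(o, S) = S + 2*o + (2 + o)*(4 + S) (b(o, S) = (S + 2*o) + (2 + o)*(4 + S) = S + 2*o + (2 + o)*(4 + S))
-19*(-17) + b(-6, 5) = -19*(-17) + (8 + 3*5 + 6*(-6) + 5*(-6)) = 323 + (8 + 15 - 36 - 30) = 323 - 43 = 280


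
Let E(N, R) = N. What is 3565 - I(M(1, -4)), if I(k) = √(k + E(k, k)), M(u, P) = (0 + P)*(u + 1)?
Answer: 3565 - 4*I ≈ 3565.0 - 4.0*I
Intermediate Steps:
M(u, P) = P*(1 + u)
I(k) = √2*√k (I(k) = √(k + k) = √(2*k) = √2*√k)
3565 - I(M(1, -4)) = 3565 - √2*√(-4*(1 + 1)) = 3565 - √2*√(-4*2) = 3565 - √2*√(-8) = 3565 - √2*2*I*√2 = 3565 - 4*I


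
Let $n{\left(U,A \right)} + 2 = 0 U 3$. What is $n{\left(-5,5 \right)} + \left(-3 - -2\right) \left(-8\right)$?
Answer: $6$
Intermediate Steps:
$n{\left(U,A \right)} = -2$ ($n{\left(U,A \right)} = -2 + 0 U 3 = -2 + 0 \cdot 3 = -2 + 0 = -2$)
$n{\left(-5,5 \right)} + \left(-3 - -2\right) \left(-8\right) = -2 + \left(-3 - -2\right) \left(-8\right) = -2 + \left(-3 + 2\right) \left(-8\right) = -2 - -8 = -2 + 8 = 6$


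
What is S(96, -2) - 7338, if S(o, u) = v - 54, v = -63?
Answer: -7455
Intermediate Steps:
S(o, u) = -117 (S(o, u) = -63 - 54 = -117)
S(96, -2) - 7338 = -117 - 7338 = -7455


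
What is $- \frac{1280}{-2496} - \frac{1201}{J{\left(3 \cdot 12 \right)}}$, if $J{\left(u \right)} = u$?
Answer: $- \frac{15373}{468} \approx -32.848$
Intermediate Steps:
$- \frac{1280}{-2496} - \frac{1201}{J{\left(3 \cdot 12 \right)}} = - \frac{1280}{-2496} - \frac{1201}{3 \cdot 12} = \left(-1280\right) \left(- \frac{1}{2496}\right) - \frac{1201}{36} = \frac{20}{39} - \frac{1201}{36} = - \frac{15373}{468}$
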